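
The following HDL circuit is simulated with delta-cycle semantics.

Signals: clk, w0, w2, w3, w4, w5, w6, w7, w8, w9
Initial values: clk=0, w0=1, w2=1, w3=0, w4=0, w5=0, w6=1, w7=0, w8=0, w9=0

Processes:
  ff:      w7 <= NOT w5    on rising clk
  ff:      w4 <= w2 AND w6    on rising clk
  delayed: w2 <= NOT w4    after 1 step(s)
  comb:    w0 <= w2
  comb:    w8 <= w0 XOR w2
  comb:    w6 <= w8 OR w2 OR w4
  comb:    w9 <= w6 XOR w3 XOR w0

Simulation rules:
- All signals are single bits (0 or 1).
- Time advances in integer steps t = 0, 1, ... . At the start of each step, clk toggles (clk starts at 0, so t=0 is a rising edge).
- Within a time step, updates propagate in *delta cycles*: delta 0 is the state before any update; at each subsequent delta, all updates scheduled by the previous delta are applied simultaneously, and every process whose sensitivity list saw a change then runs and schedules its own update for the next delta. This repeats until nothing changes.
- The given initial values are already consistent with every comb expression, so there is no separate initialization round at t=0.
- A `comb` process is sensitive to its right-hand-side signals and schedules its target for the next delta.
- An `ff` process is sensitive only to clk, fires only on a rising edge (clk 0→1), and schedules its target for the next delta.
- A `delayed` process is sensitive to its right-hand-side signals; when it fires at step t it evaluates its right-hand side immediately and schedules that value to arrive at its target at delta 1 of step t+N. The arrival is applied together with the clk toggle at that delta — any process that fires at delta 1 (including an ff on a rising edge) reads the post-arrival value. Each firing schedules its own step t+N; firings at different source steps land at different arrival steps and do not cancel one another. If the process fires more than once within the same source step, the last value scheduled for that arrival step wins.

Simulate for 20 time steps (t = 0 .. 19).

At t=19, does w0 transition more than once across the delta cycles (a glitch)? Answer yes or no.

t0.Δ0 w3=0 clk=0 w8=0 w6=1 w9=0 w5=0 w0=1 w2=1 w7=0 w4=0
t0.Δ1 w3=0 clk=1 w8=0 w6=1 w9=0 w5=0 w0=1 w2=1 w7=0 w4=0
t0.Δ2 w3=0 clk=1 w8=0 w6=1 w9=0 w5=0 w0=1 w2=1 w7=1 w4=1
t1.Δ0 w3=0 clk=1 w8=0 w6=1 w9=0 w5=0 w0=1 w2=1 w7=1 w4=1
t1.Δ1 w3=0 clk=0 w8=0 w6=1 w9=0 w5=0 w0=1 w2=0 w7=1 w4=1
t1.Δ2 w3=0 clk=0 w8=1 w6=1 w9=0 w5=0 w0=0 w2=0 w7=1 w4=1
t1.Δ3 w3=0 clk=0 w8=0 w6=1 w9=1 w5=0 w0=0 w2=0 w7=1 w4=1
t2.Δ0 w3=0 clk=0 w8=0 w6=1 w9=1 w5=0 w0=0 w2=0 w7=1 w4=1
t2.Δ1 w3=0 clk=1 w8=0 w6=1 w9=1 w5=0 w0=0 w2=0 w7=1 w4=1
t2.Δ2 w3=0 clk=1 w8=0 w6=1 w9=1 w5=0 w0=0 w2=0 w7=1 w4=0
t2.Δ3 w3=0 clk=1 w8=0 w6=0 w9=1 w5=0 w0=0 w2=0 w7=1 w4=0
t2.Δ4 w3=0 clk=1 w8=0 w6=0 w9=0 w5=0 w0=0 w2=0 w7=1 w4=0
t3.Δ0 w3=0 clk=1 w8=0 w6=0 w9=0 w5=0 w0=0 w2=0 w7=1 w4=0
t3.Δ1 w3=0 clk=0 w8=0 w6=0 w9=0 w5=0 w0=0 w2=1 w7=1 w4=0
t3.Δ2 w3=0 clk=0 w8=1 w6=1 w9=0 w5=0 w0=1 w2=1 w7=1 w4=0
t3.Δ3 w3=0 clk=0 w8=0 w6=1 w9=0 w5=0 w0=1 w2=1 w7=1 w4=0
t4.Δ0 w3=0 clk=0 w8=0 w6=1 w9=0 w5=0 w0=1 w2=1 w7=1 w4=0
t4.Δ1 w3=0 clk=1 w8=0 w6=1 w9=0 w5=0 w0=1 w2=1 w7=1 w4=0
t4.Δ2 w3=0 clk=1 w8=0 w6=1 w9=0 w5=0 w0=1 w2=1 w7=1 w4=1
t5.Δ0 w3=0 clk=1 w8=0 w6=1 w9=0 w5=0 w0=1 w2=1 w7=1 w4=1
t5.Δ1 w3=0 clk=0 w8=0 w6=1 w9=0 w5=0 w0=1 w2=0 w7=1 w4=1
t5.Δ2 w3=0 clk=0 w8=1 w6=1 w9=0 w5=0 w0=0 w2=0 w7=1 w4=1
t5.Δ3 w3=0 clk=0 w8=0 w6=1 w9=1 w5=0 w0=0 w2=0 w7=1 w4=1
t6.Δ0 w3=0 clk=0 w8=0 w6=1 w9=1 w5=0 w0=0 w2=0 w7=1 w4=1
t6.Δ1 w3=0 clk=1 w8=0 w6=1 w9=1 w5=0 w0=0 w2=0 w7=1 w4=1
t6.Δ2 w3=0 clk=1 w8=0 w6=1 w9=1 w5=0 w0=0 w2=0 w7=1 w4=0
t6.Δ3 w3=0 clk=1 w8=0 w6=0 w9=1 w5=0 w0=0 w2=0 w7=1 w4=0
t6.Δ4 w3=0 clk=1 w8=0 w6=0 w9=0 w5=0 w0=0 w2=0 w7=1 w4=0
t7.Δ0 w3=0 clk=1 w8=0 w6=0 w9=0 w5=0 w0=0 w2=0 w7=1 w4=0
t7.Δ1 w3=0 clk=0 w8=0 w6=0 w9=0 w5=0 w0=0 w2=1 w7=1 w4=0
t7.Δ2 w3=0 clk=0 w8=1 w6=1 w9=0 w5=0 w0=1 w2=1 w7=1 w4=0
t7.Δ3 w3=0 clk=0 w8=0 w6=1 w9=0 w5=0 w0=1 w2=1 w7=1 w4=0
t8.Δ0 w3=0 clk=0 w8=0 w6=1 w9=0 w5=0 w0=1 w2=1 w7=1 w4=0
t8.Δ1 w3=0 clk=1 w8=0 w6=1 w9=0 w5=0 w0=1 w2=1 w7=1 w4=0
t8.Δ2 w3=0 clk=1 w8=0 w6=1 w9=0 w5=0 w0=1 w2=1 w7=1 w4=1
t9.Δ0 w3=0 clk=1 w8=0 w6=1 w9=0 w5=0 w0=1 w2=1 w7=1 w4=1
t9.Δ1 w3=0 clk=0 w8=0 w6=1 w9=0 w5=0 w0=1 w2=0 w7=1 w4=1
t9.Δ2 w3=0 clk=0 w8=1 w6=1 w9=0 w5=0 w0=0 w2=0 w7=1 w4=1
t9.Δ3 w3=0 clk=0 w8=0 w6=1 w9=1 w5=0 w0=0 w2=0 w7=1 w4=1
t10.Δ0 w3=0 clk=0 w8=0 w6=1 w9=1 w5=0 w0=0 w2=0 w7=1 w4=1
t10.Δ1 w3=0 clk=1 w8=0 w6=1 w9=1 w5=0 w0=0 w2=0 w7=1 w4=1
t10.Δ2 w3=0 clk=1 w8=0 w6=1 w9=1 w5=0 w0=0 w2=0 w7=1 w4=0
t10.Δ3 w3=0 clk=1 w8=0 w6=0 w9=1 w5=0 w0=0 w2=0 w7=1 w4=0
t10.Δ4 w3=0 clk=1 w8=0 w6=0 w9=0 w5=0 w0=0 w2=0 w7=1 w4=0
t11.Δ0 w3=0 clk=1 w8=0 w6=0 w9=0 w5=0 w0=0 w2=0 w7=1 w4=0
t11.Δ1 w3=0 clk=0 w8=0 w6=0 w9=0 w5=0 w0=0 w2=1 w7=1 w4=0
t11.Δ2 w3=0 clk=0 w8=1 w6=1 w9=0 w5=0 w0=1 w2=1 w7=1 w4=0
t11.Δ3 w3=0 clk=0 w8=0 w6=1 w9=0 w5=0 w0=1 w2=1 w7=1 w4=0
t12.Δ0 w3=0 clk=0 w8=0 w6=1 w9=0 w5=0 w0=1 w2=1 w7=1 w4=0
t12.Δ1 w3=0 clk=1 w8=0 w6=1 w9=0 w5=0 w0=1 w2=1 w7=1 w4=0
t12.Δ2 w3=0 clk=1 w8=0 w6=1 w9=0 w5=0 w0=1 w2=1 w7=1 w4=1
t13.Δ0 w3=0 clk=1 w8=0 w6=1 w9=0 w5=0 w0=1 w2=1 w7=1 w4=1
t13.Δ1 w3=0 clk=0 w8=0 w6=1 w9=0 w5=0 w0=1 w2=0 w7=1 w4=1
t13.Δ2 w3=0 clk=0 w8=1 w6=1 w9=0 w5=0 w0=0 w2=0 w7=1 w4=1
t13.Δ3 w3=0 clk=0 w8=0 w6=1 w9=1 w5=0 w0=0 w2=0 w7=1 w4=1
t14.Δ0 w3=0 clk=0 w8=0 w6=1 w9=1 w5=0 w0=0 w2=0 w7=1 w4=1
t14.Δ1 w3=0 clk=1 w8=0 w6=1 w9=1 w5=0 w0=0 w2=0 w7=1 w4=1
t14.Δ2 w3=0 clk=1 w8=0 w6=1 w9=1 w5=0 w0=0 w2=0 w7=1 w4=0
t14.Δ3 w3=0 clk=1 w8=0 w6=0 w9=1 w5=0 w0=0 w2=0 w7=1 w4=0
t14.Δ4 w3=0 clk=1 w8=0 w6=0 w9=0 w5=0 w0=0 w2=0 w7=1 w4=0
t15.Δ0 w3=0 clk=1 w8=0 w6=0 w9=0 w5=0 w0=0 w2=0 w7=1 w4=0
t15.Δ1 w3=0 clk=0 w8=0 w6=0 w9=0 w5=0 w0=0 w2=1 w7=1 w4=0
t15.Δ2 w3=0 clk=0 w8=1 w6=1 w9=0 w5=0 w0=1 w2=1 w7=1 w4=0
t15.Δ3 w3=0 clk=0 w8=0 w6=1 w9=0 w5=0 w0=1 w2=1 w7=1 w4=0
t16.Δ0 w3=0 clk=0 w8=0 w6=1 w9=0 w5=0 w0=1 w2=1 w7=1 w4=0
t16.Δ1 w3=0 clk=1 w8=0 w6=1 w9=0 w5=0 w0=1 w2=1 w7=1 w4=0
t16.Δ2 w3=0 clk=1 w8=0 w6=1 w9=0 w5=0 w0=1 w2=1 w7=1 w4=1
t17.Δ0 w3=0 clk=1 w8=0 w6=1 w9=0 w5=0 w0=1 w2=1 w7=1 w4=1
t17.Δ1 w3=0 clk=0 w8=0 w6=1 w9=0 w5=0 w0=1 w2=0 w7=1 w4=1
t17.Δ2 w3=0 clk=0 w8=1 w6=1 w9=0 w5=0 w0=0 w2=0 w7=1 w4=1
t17.Δ3 w3=0 clk=0 w8=0 w6=1 w9=1 w5=0 w0=0 w2=0 w7=1 w4=1
t18.Δ0 w3=0 clk=0 w8=0 w6=1 w9=1 w5=0 w0=0 w2=0 w7=1 w4=1
t18.Δ1 w3=0 clk=1 w8=0 w6=1 w9=1 w5=0 w0=0 w2=0 w7=1 w4=1
t18.Δ2 w3=0 clk=1 w8=0 w6=1 w9=1 w5=0 w0=0 w2=0 w7=1 w4=0
t18.Δ3 w3=0 clk=1 w8=0 w6=0 w9=1 w5=0 w0=0 w2=0 w7=1 w4=0
t18.Δ4 w3=0 clk=1 w8=0 w6=0 w9=0 w5=0 w0=0 w2=0 w7=1 w4=0
t19.Δ0 w3=0 clk=1 w8=0 w6=0 w9=0 w5=0 w0=0 w2=0 w7=1 w4=0
t19.Δ1 w3=0 clk=0 w8=0 w6=0 w9=0 w5=0 w0=0 w2=1 w7=1 w4=0
t19.Δ2 w3=0 clk=0 w8=1 w6=1 w9=0 w5=0 w0=1 w2=1 w7=1 w4=0
t19.Δ3 w3=0 clk=0 w8=0 w6=1 w9=0 w5=0 w0=1 w2=1 w7=1 w4=0

no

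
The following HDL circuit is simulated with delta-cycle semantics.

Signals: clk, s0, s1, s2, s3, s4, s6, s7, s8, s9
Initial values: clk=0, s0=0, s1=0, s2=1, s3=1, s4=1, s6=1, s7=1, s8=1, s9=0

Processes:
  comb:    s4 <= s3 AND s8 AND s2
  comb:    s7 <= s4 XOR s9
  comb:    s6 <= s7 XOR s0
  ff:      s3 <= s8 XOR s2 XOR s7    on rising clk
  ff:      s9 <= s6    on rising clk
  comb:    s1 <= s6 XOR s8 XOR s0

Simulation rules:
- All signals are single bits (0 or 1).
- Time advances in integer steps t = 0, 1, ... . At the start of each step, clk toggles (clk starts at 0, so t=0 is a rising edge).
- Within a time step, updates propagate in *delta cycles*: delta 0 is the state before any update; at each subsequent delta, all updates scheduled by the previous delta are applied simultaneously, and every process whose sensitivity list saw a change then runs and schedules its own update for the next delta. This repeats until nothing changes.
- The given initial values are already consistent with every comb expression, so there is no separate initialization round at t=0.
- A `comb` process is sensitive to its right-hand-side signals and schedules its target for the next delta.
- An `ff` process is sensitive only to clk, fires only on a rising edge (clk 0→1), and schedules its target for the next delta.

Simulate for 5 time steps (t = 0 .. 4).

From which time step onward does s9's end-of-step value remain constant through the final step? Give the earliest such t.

t=0 Δ0: s7=1 s0=0 s1=0 s3=1 s9=0 s2=1 s8=1 s6=1 clk=0 s4=1
  Δ1: clk:0→1
  Δ2: s9:0→1
  Δ3: s7:1→0
  Δ4: s6:1→0
  Δ5: s1:0→1
  (5Δ to stable)
t=1 Δ0: s7=0 s0=0 s1=1 s3=1 s9=1 s2=1 s8=1 s6=0 clk=1 s4=1
  Δ1: clk:1→0
  (1Δ to stable)
t=2 Δ0: s7=0 s0=0 s1=1 s3=1 s9=1 s2=1 s8=1 s6=0 clk=0 s4=1
  Δ1: clk:0→1
  Δ2: s3:1→0, s9:1→0
  Δ3: s7:0→1, s4:1→0
  Δ4: s7:1→0, s6:0→1
  Δ5: s1:1→0, s6:1→0
  Δ6: s1:0→1
  (6Δ to stable)
t=3 Δ0: s7=0 s0=0 s1=1 s3=0 s9=0 s2=1 s8=1 s6=0 clk=1 s4=0
  Δ1: clk:1→0
  (1Δ to stable)
t=4 Δ0: s7=0 s0=0 s1=1 s3=0 s9=0 s2=1 s8=1 s6=0 clk=0 s4=0
  Δ1: clk:0→1
  (1Δ to stable)

2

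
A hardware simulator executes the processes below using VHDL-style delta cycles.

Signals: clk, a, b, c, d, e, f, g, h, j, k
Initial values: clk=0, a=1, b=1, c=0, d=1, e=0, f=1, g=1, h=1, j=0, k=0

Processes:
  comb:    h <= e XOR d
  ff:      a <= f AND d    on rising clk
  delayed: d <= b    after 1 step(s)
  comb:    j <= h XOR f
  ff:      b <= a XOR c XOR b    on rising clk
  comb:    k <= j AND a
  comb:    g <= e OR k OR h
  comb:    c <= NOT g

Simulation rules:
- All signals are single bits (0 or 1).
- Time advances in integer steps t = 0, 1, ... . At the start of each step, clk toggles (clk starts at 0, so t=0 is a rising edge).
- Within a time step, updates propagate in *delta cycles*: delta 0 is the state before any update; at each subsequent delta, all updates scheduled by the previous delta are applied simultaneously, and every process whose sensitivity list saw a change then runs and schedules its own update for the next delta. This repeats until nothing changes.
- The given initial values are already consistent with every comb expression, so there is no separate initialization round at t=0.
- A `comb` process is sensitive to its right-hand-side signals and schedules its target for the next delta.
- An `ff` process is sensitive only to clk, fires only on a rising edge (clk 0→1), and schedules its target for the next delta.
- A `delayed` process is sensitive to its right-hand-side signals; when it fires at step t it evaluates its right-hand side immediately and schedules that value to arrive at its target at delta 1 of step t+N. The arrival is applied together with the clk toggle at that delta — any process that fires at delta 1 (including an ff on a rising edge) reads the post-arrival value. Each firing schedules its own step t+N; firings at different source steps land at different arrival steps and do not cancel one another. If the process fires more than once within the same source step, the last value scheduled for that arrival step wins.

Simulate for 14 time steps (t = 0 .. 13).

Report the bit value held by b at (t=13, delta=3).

0

[bits: b,h,e,c,g,a,d,j,f,clk,k]
t=0: Δ0=11001110100 Δ1=11001110110 Δ2=01001110110 | 2Δ
t=1: Δ0=01001110110 Δ1=01001100100 Δ2=00001100100 Δ3=00000101100 Δ4=00010101101 Δ5=00011101101 Δ6=00001101101 | 6Δ
t=2: Δ0=00001101101 Δ1=00001101111 Δ2=10001001111 Δ3=10001001110 Δ4=10000001110 Δ5=10010001110 | 5Δ
t=3: Δ0=10010001110 Δ1=10010011100 Δ2=11010011100 Δ3=11011010100 Δ4=11001010100 | 4Δ
t=4: Δ0=11001010100 Δ1=11001010110 Δ2=11001110110 | 2Δ
t=5: Δ0=11001110110 Δ1=11001110100 | 1Δ
t=6: Δ0=11001110100 Δ1=11001110110 Δ2=01001110110 | 2Δ
t=7: Δ0=01001110110 Δ1=01001100100 Δ2=00001100100 Δ3=00000101100 Δ4=00010101101 Δ5=00011101101 Δ6=00001101101 | 6Δ
t=8: Δ0=00001101101 Δ1=00001101111 Δ2=10001001111 Δ3=10001001110 Δ4=10000001110 Δ5=10010001110 | 5Δ
t=9: Δ0=10010001110 Δ1=10010011100 Δ2=11010011100 Δ3=11011010100 Δ4=11001010100 | 4Δ
t=10: Δ0=11001010100 Δ1=11001010110 Δ2=11001110110 | 2Δ
t=11: Δ0=11001110110 Δ1=11001110100 | 1Δ
t=12: Δ0=11001110100 Δ1=11001110110 Δ2=01001110110 | 2Δ
t=13: Δ0=01001110110 Δ1=01001100100 Δ2=00001100100 Δ3=00000101100 Δ4=00010101101 Δ5=00011101101 Δ6=00001101101 | 6Δ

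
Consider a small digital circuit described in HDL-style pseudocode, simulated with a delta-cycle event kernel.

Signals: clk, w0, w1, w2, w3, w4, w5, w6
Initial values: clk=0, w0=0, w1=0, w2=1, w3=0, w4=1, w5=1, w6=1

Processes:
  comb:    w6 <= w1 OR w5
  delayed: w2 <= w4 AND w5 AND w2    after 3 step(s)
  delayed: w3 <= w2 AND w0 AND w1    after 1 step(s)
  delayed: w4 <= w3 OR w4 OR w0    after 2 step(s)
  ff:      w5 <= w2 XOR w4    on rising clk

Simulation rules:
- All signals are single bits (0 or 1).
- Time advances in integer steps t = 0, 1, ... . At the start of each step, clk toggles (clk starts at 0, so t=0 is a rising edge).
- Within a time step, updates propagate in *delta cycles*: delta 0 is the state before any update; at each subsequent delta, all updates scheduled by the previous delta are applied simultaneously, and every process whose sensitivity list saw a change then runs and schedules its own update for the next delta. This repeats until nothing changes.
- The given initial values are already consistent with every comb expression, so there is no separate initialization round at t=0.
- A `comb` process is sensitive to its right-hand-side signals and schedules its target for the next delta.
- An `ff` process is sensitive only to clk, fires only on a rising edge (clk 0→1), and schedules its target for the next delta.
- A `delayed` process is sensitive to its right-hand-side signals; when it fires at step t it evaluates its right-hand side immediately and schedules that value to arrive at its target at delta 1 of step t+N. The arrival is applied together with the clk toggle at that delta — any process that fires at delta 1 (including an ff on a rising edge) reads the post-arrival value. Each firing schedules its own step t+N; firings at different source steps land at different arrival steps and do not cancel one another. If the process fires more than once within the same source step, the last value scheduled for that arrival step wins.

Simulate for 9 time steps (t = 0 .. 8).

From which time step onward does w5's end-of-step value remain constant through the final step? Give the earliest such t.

4

t=0 Δ0: w1=0 w3=0 w2=1 w4=1 w5=1 w6=1 w0=0 clk=0
  Δ1: clk:0→1
  Δ2: w5:1→0
  Δ3: w6:1→0
  (3Δ to stable)
t=1 Δ0: w1=0 w3=0 w2=1 w4=1 w5=0 w6=0 w0=0 clk=1
  Δ1: clk:1→0
  (1Δ to stable)
t=2 Δ0: w1=0 w3=0 w2=1 w4=1 w5=0 w6=0 w0=0 clk=0
  Δ1: clk:0→1
  (1Δ to stable)
t=3 Δ0: w1=0 w3=0 w2=1 w4=1 w5=0 w6=0 w0=0 clk=1
  Δ1: w2:1→0, clk:1→0
  (1Δ to stable)
t=4 Δ0: w1=0 w3=0 w2=0 w4=1 w5=0 w6=0 w0=0 clk=0
  Δ1: clk:0→1
  Δ2: w5:0→1
  Δ3: w6:0→1
  (3Δ to stable)
t=5 Δ0: w1=0 w3=0 w2=0 w4=1 w5=1 w6=1 w0=0 clk=1
  Δ1: clk:1→0
  (1Δ to stable)
t=6 Δ0: w1=0 w3=0 w2=0 w4=1 w5=1 w6=1 w0=0 clk=0
  Δ1: clk:0→1
  (1Δ to stable)
t=7 Δ0: w1=0 w3=0 w2=0 w4=1 w5=1 w6=1 w0=0 clk=1
  Δ1: clk:1→0
  (1Δ to stable)
t=8 Δ0: w1=0 w3=0 w2=0 w4=1 w5=1 w6=1 w0=0 clk=0
  Δ1: clk:0→1
  (1Δ to stable)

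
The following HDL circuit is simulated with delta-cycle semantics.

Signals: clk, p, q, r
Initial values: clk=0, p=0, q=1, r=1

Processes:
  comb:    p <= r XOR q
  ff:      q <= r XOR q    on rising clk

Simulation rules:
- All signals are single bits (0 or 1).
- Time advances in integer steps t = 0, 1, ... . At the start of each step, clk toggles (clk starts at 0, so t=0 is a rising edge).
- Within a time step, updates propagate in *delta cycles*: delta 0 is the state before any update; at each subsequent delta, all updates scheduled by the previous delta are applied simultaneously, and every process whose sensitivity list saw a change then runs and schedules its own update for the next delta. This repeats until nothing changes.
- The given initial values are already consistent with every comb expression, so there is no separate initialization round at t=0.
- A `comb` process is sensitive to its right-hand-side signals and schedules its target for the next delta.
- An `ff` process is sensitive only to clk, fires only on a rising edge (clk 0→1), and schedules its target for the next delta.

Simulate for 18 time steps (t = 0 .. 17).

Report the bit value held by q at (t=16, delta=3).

t0.Δ0 q=1 clk=0 r=1 p=0
t0.Δ1 q=1 clk=1 r=1 p=0
t0.Δ2 q=0 clk=1 r=1 p=0
t0.Δ3 q=0 clk=1 r=1 p=1
t1.Δ0 q=0 clk=1 r=1 p=1
t1.Δ1 q=0 clk=0 r=1 p=1
t2.Δ0 q=0 clk=0 r=1 p=1
t2.Δ1 q=0 clk=1 r=1 p=1
t2.Δ2 q=1 clk=1 r=1 p=1
t2.Δ3 q=1 clk=1 r=1 p=0
t3.Δ0 q=1 clk=1 r=1 p=0
t3.Δ1 q=1 clk=0 r=1 p=0
t4.Δ0 q=1 clk=0 r=1 p=0
t4.Δ1 q=1 clk=1 r=1 p=0
t4.Δ2 q=0 clk=1 r=1 p=0
t4.Δ3 q=0 clk=1 r=1 p=1
t5.Δ0 q=0 clk=1 r=1 p=1
t5.Δ1 q=0 clk=0 r=1 p=1
t6.Δ0 q=0 clk=0 r=1 p=1
t6.Δ1 q=0 clk=1 r=1 p=1
t6.Δ2 q=1 clk=1 r=1 p=1
t6.Δ3 q=1 clk=1 r=1 p=0
t7.Δ0 q=1 clk=1 r=1 p=0
t7.Δ1 q=1 clk=0 r=1 p=0
t8.Δ0 q=1 clk=0 r=1 p=0
t8.Δ1 q=1 clk=1 r=1 p=0
t8.Δ2 q=0 clk=1 r=1 p=0
t8.Δ3 q=0 clk=1 r=1 p=1
t9.Δ0 q=0 clk=1 r=1 p=1
t9.Δ1 q=0 clk=0 r=1 p=1
t10.Δ0 q=0 clk=0 r=1 p=1
t10.Δ1 q=0 clk=1 r=1 p=1
t10.Δ2 q=1 clk=1 r=1 p=1
t10.Δ3 q=1 clk=1 r=1 p=0
t11.Δ0 q=1 clk=1 r=1 p=0
t11.Δ1 q=1 clk=0 r=1 p=0
t12.Δ0 q=1 clk=0 r=1 p=0
t12.Δ1 q=1 clk=1 r=1 p=0
t12.Δ2 q=0 clk=1 r=1 p=0
t12.Δ3 q=0 clk=1 r=1 p=1
t13.Δ0 q=0 clk=1 r=1 p=1
t13.Δ1 q=0 clk=0 r=1 p=1
t14.Δ0 q=0 clk=0 r=1 p=1
t14.Δ1 q=0 clk=1 r=1 p=1
t14.Δ2 q=1 clk=1 r=1 p=1
t14.Δ3 q=1 clk=1 r=1 p=0
t15.Δ0 q=1 clk=1 r=1 p=0
t15.Δ1 q=1 clk=0 r=1 p=0
t16.Δ0 q=1 clk=0 r=1 p=0
t16.Δ1 q=1 clk=1 r=1 p=0
t16.Δ2 q=0 clk=1 r=1 p=0
t16.Δ3 q=0 clk=1 r=1 p=1
t17.Δ0 q=0 clk=1 r=1 p=1
t17.Δ1 q=0 clk=0 r=1 p=1

0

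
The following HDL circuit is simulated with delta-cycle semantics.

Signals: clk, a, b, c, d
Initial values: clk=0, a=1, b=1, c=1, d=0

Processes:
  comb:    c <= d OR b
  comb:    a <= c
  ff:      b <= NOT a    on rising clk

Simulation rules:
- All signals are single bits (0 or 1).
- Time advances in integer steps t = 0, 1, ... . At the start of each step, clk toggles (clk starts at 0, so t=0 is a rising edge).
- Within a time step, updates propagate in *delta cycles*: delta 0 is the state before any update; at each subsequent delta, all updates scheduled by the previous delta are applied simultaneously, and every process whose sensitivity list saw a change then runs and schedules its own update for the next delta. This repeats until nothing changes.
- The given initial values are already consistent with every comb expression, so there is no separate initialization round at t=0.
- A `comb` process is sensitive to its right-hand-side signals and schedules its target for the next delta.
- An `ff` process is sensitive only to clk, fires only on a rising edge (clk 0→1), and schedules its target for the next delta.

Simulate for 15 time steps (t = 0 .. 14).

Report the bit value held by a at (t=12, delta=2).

t0.Δ0 d=0 clk=0 a=1 b=1 c=1
t0.Δ1 d=0 clk=1 a=1 b=1 c=1
t0.Δ2 d=0 clk=1 a=1 b=0 c=1
t0.Δ3 d=0 clk=1 a=1 b=0 c=0
t0.Δ4 d=0 clk=1 a=0 b=0 c=0
t1.Δ0 d=0 clk=1 a=0 b=0 c=0
t1.Δ1 d=0 clk=0 a=0 b=0 c=0
t2.Δ0 d=0 clk=0 a=0 b=0 c=0
t2.Δ1 d=0 clk=1 a=0 b=0 c=0
t2.Δ2 d=0 clk=1 a=0 b=1 c=0
t2.Δ3 d=0 clk=1 a=0 b=1 c=1
t2.Δ4 d=0 clk=1 a=1 b=1 c=1
t3.Δ0 d=0 clk=1 a=1 b=1 c=1
t3.Δ1 d=0 clk=0 a=1 b=1 c=1
t4.Δ0 d=0 clk=0 a=1 b=1 c=1
t4.Δ1 d=0 clk=1 a=1 b=1 c=1
t4.Δ2 d=0 clk=1 a=1 b=0 c=1
t4.Δ3 d=0 clk=1 a=1 b=0 c=0
t4.Δ4 d=0 clk=1 a=0 b=0 c=0
t5.Δ0 d=0 clk=1 a=0 b=0 c=0
t5.Δ1 d=0 clk=0 a=0 b=0 c=0
t6.Δ0 d=0 clk=0 a=0 b=0 c=0
t6.Δ1 d=0 clk=1 a=0 b=0 c=0
t6.Δ2 d=0 clk=1 a=0 b=1 c=0
t6.Δ3 d=0 clk=1 a=0 b=1 c=1
t6.Δ4 d=0 clk=1 a=1 b=1 c=1
t7.Δ0 d=0 clk=1 a=1 b=1 c=1
t7.Δ1 d=0 clk=0 a=1 b=1 c=1
t8.Δ0 d=0 clk=0 a=1 b=1 c=1
t8.Δ1 d=0 clk=1 a=1 b=1 c=1
t8.Δ2 d=0 clk=1 a=1 b=0 c=1
t8.Δ3 d=0 clk=1 a=1 b=0 c=0
t8.Δ4 d=0 clk=1 a=0 b=0 c=0
t9.Δ0 d=0 clk=1 a=0 b=0 c=0
t9.Δ1 d=0 clk=0 a=0 b=0 c=0
t10.Δ0 d=0 clk=0 a=0 b=0 c=0
t10.Δ1 d=0 clk=1 a=0 b=0 c=0
t10.Δ2 d=0 clk=1 a=0 b=1 c=0
t10.Δ3 d=0 clk=1 a=0 b=1 c=1
t10.Δ4 d=0 clk=1 a=1 b=1 c=1
t11.Δ0 d=0 clk=1 a=1 b=1 c=1
t11.Δ1 d=0 clk=0 a=1 b=1 c=1
t12.Δ0 d=0 clk=0 a=1 b=1 c=1
t12.Δ1 d=0 clk=1 a=1 b=1 c=1
t12.Δ2 d=0 clk=1 a=1 b=0 c=1
t12.Δ3 d=0 clk=1 a=1 b=0 c=0
t12.Δ4 d=0 clk=1 a=0 b=0 c=0
t13.Δ0 d=0 clk=1 a=0 b=0 c=0
t13.Δ1 d=0 clk=0 a=0 b=0 c=0
t14.Δ0 d=0 clk=0 a=0 b=0 c=0
t14.Δ1 d=0 clk=1 a=0 b=0 c=0
t14.Δ2 d=0 clk=1 a=0 b=1 c=0
t14.Δ3 d=0 clk=1 a=0 b=1 c=1
t14.Δ4 d=0 clk=1 a=1 b=1 c=1

1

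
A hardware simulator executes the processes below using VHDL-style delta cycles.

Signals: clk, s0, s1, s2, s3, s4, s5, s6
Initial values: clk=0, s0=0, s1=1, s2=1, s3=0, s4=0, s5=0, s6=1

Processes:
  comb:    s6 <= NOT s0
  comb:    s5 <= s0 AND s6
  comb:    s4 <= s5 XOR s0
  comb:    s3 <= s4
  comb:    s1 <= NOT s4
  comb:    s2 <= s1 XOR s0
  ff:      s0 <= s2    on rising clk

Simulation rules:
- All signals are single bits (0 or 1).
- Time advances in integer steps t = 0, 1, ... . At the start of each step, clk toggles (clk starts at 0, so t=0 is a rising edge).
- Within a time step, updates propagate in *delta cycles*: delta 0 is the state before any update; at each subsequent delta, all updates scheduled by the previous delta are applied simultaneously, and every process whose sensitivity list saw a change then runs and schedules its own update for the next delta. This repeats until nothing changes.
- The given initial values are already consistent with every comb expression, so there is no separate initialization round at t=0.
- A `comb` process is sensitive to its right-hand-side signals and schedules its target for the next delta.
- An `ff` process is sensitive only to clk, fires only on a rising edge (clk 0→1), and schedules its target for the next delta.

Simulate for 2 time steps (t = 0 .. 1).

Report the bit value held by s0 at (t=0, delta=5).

1

t=0 Δ0: s3=0 s5=0 s4=0 s2=1 s1=1 s6=1 clk=0 s0=0
  Δ1: clk:0→1
  Δ2: s0:0→1
  Δ3: s5:0→1, s4:0→1, s2:1→0, s6:1→0
  Δ4: s3:0→1, s5:1→0, s4:1→0, s1:1→0
  Δ5: s3:1→0, s4:0→1, s2:0→1, s1:0→1
  Δ6: s3:0→1, s2:1→0, s1:1→0
  Δ7: s2:0→1
  (7Δ to stable)
t=1 Δ0: s3=1 s5=0 s4=1 s2=1 s1=0 s6=0 clk=1 s0=1
  Δ1: clk:1→0
  (1Δ to stable)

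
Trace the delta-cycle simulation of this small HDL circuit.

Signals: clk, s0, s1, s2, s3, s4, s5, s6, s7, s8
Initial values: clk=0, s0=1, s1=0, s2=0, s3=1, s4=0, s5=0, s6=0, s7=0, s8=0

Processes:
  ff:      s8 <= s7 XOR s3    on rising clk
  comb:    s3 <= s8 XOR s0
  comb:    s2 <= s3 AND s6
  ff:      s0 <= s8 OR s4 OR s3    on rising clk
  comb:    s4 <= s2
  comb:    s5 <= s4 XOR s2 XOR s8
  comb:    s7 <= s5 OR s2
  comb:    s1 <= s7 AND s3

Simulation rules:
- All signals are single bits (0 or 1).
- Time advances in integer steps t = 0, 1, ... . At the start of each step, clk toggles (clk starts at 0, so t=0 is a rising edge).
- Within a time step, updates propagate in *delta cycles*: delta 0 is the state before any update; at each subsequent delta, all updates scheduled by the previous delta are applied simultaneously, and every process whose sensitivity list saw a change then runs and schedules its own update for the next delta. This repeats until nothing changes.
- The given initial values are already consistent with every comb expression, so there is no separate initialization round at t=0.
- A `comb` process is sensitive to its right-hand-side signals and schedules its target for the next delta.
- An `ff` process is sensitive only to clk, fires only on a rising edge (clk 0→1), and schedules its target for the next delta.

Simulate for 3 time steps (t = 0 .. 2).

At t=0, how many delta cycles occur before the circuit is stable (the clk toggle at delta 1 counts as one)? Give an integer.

[bits: s6,s3,s1,clk,s2,s4,s5,s0,s8,s7]
t=0: Δ0=0100000100 Δ1=0101000100 Δ2=0101000110 Δ3=0001001110 Δ4=0001001111 | 4Δ
t=1: Δ0=0001001111 Δ1=0000001111 | 1Δ
t=2: Δ0=0000001111 Δ1=0001001111 | 1Δ

4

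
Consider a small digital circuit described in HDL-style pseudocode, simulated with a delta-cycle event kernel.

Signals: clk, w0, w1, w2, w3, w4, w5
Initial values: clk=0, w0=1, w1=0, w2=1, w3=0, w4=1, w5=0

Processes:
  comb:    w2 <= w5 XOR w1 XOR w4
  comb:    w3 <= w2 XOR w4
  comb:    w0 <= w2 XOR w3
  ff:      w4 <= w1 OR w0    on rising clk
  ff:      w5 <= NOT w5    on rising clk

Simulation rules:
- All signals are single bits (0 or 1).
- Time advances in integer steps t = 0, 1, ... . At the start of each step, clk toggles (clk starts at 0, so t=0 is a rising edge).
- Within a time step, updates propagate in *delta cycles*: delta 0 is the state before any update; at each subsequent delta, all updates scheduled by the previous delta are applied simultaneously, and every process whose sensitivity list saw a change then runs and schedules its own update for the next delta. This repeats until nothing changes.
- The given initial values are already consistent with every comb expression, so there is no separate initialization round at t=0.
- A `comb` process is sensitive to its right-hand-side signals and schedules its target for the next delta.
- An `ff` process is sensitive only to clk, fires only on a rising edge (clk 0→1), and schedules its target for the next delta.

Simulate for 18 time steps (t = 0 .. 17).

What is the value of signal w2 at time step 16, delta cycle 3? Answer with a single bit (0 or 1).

0

t0.Δ0 w2=1 w5=0 w1=0 w3=0 w4=1 w0=1 clk=0
t0.Δ1 w2=1 w5=0 w1=0 w3=0 w4=1 w0=1 clk=1
t0.Δ2 w2=1 w5=1 w1=0 w3=0 w4=1 w0=1 clk=1
t0.Δ3 w2=0 w5=1 w1=0 w3=0 w4=1 w0=1 clk=1
t0.Δ4 w2=0 w5=1 w1=0 w3=1 w4=1 w0=0 clk=1
t0.Δ5 w2=0 w5=1 w1=0 w3=1 w4=1 w0=1 clk=1
t1.Δ0 w2=0 w5=1 w1=0 w3=1 w4=1 w0=1 clk=1
t1.Δ1 w2=0 w5=1 w1=0 w3=1 w4=1 w0=1 clk=0
t2.Δ0 w2=0 w5=1 w1=0 w3=1 w4=1 w0=1 clk=0
t2.Δ1 w2=0 w5=1 w1=0 w3=1 w4=1 w0=1 clk=1
t2.Δ2 w2=0 w5=0 w1=0 w3=1 w4=1 w0=1 clk=1
t2.Δ3 w2=1 w5=0 w1=0 w3=1 w4=1 w0=1 clk=1
t2.Δ4 w2=1 w5=0 w1=0 w3=0 w4=1 w0=0 clk=1
t2.Δ5 w2=1 w5=0 w1=0 w3=0 w4=1 w0=1 clk=1
t3.Δ0 w2=1 w5=0 w1=0 w3=0 w4=1 w0=1 clk=1
t3.Δ1 w2=1 w5=0 w1=0 w3=0 w4=1 w0=1 clk=0
t4.Δ0 w2=1 w5=0 w1=0 w3=0 w4=1 w0=1 clk=0
t4.Δ1 w2=1 w5=0 w1=0 w3=0 w4=1 w0=1 clk=1
t4.Δ2 w2=1 w5=1 w1=0 w3=0 w4=1 w0=1 clk=1
t4.Δ3 w2=0 w5=1 w1=0 w3=0 w4=1 w0=1 clk=1
t4.Δ4 w2=0 w5=1 w1=0 w3=1 w4=1 w0=0 clk=1
t4.Δ5 w2=0 w5=1 w1=0 w3=1 w4=1 w0=1 clk=1
t5.Δ0 w2=0 w5=1 w1=0 w3=1 w4=1 w0=1 clk=1
t5.Δ1 w2=0 w5=1 w1=0 w3=1 w4=1 w0=1 clk=0
t6.Δ0 w2=0 w5=1 w1=0 w3=1 w4=1 w0=1 clk=0
t6.Δ1 w2=0 w5=1 w1=0 w3=1 w4=1 w0=1 clk=1
t6.Δ2 w2=0 w5=0 w1=0 w3=1 w4=1 w0=1 clk=1
t6.Δ3 w2=1 w5=0 w1=0 w3=1 w4=1 w0=1 clk=1
t6.Δ4 w2=1 w5=0 w1=0 w3=0 w4=1 w0=0 clk=1
t6.Δ5 w2=1 w5=0 w1=0 w3=0 w4=1 w0=1 clk=1
t7.Δ0 w2=1 w5=0 w1=0 w3=0 w4=1 w0=1 clk=1
t7.Δ1 w2=1 w5=0 w1=0 w3=0 w4=1 w0=1 clk=0
t8.Δ0 w2=1 w5=0 w1=0 w3=0 w4=1 w0=1 clk=0
t8.Δ1 w2=1 w5=0 w1=0 w3=0 w4=1 w0=1 clk=1
t8.Δ2 w2=1 w5=1 w1=0 w3=0 w4=1 w0=1 clk=1
t8.Δ3 w2=0 w5=1 w1=0 w3=0 w4=1 w0=1 clk=1
t8.Δ4 w2=0 w5=1 w1=0 w3=1 w4=1 w0=0 clk=1
t8.Δ5 w2=0 w5=1 w1=0 w3=1 w4=1 w0=1 clk=1
t9.Δ0 w2=0 w5=1 w1=0 w3=1 w4=1 w0=1 clk=1
t9.Δ1 w2=0 w5=1 w1=0 w3=1 w4=1 w0=1 clk=0
t10.Δ0 w2=0 w5=1 w1=0 w3=1 w4=1 w0=1 clk=0
t10.Δ1 w2=0 w5=1 w1=0 w3=1 w4=1 w0=1 clk=1
t10.Δ2 w2=0 w5=0 w1=0 w3=1 w4=1 w0=1 clk=1
t10.Δ3 w2=1 w5=0 w1=0 w3=1 w4=1 w0=1 clk=1
t10.Δ4 w2=1 w5=0 w1=0 w3=0 w4=1 w0=0 clk=1
t10.Δ5 w2=1 w5=0 w1=0 w3=0 w4=1 w0=1 clk=1
t11.Δ0 w2=1 w5=0 w1=0 w3=0 w4=1 w0=1 clk=1
t11.Δ1 w2=1 w5=0 w1=0 w3=0 w4=1 w0=1 clk=0
t12.Δ0 w2=1 w5=0 w1=0 w3=0 w4=1 w0=1 clk=0
t12.Δ1 w2=1 w5=0 w1=0 w3=0 w4=1 w0=1 clk=1
t12.Δ2 w2=1 w5=1 w1=0 w3=0 w4=1 w0=1 clk=1
t12.Δ3 w2=0 w5=1 w1=0 w3=0 w4=1 w0=1 clk=1
t12.Δ4 w2=0 w5=1 w1=0 w3=1 w4=1 w0=0 clk=1
t12.Δ5 w2=0 w5=1 w1=0 w3=1 w4=1 w0=1 clk=1
t13.Δ0 w2=0 w5=1 w1=0 w3=1 w4=1 w0=1 clk=1
t13.Δ1 w2=0 w5=1 w1=0 w3=1 w4=1 w0=1 clk=0
t14.Δ0 w2=0 w5=1 w1=0 w3=1 w4=1 w0=1 clk=0
t14.Δ1 w2=0 w5=1 w1=0 w3=1 w4=1 w0=1 clk=1
t14.Δ2 w2=0 w5=0 w1=0 w3=1 w4=1 w0=1 clk=1
t14.Δ3 w2=1 w5=0 w1=0 w3=1 w4=1 w0=1 clk=1
t14.Δ4 w2=1 w5=0 w1=0 w3=0 w4=1 w0=0 clk=1
t14.Δ5 w2=1 w5=0 w1=0 w3=0 w4=1 w0=1 clk=1
t15.Δ0 w2=1 w5=0 w1=0 w3=0 w4=1 w0=1 clk=1
t15.Δ1 w2=1 w5=0 w1=0 w3=0 w4=1 w0=1 clk=0
t16.Δ0 w2=1 w5=0 w1=0 w3=0 w4=1 w0=1 clk=0
t16.Δ1 w2=1 w5=0 w1=0 w3=0 w4=1 w0=1 clk=1
t16.Δ2 w2=1 w5=1 w1=0 w3=0 w4=1 w0=1 clk=1
t16.Δ3 w2=0 w5=1 w1=0 w3=0 w4=1 w0=1 clk=1
t16.Δ4 w2=0 w5=1 w1=0 w3=1 w4=1 w0=0 clk=1
t16.Δ5 w2=0 w5=1 w1=0 w3=1 w4=1 w0=1 clk=1
t17.Δ0 w2=0 w5=1 w1=0 w3=1 w4=1 w0=1 clk=1
t17.Δ1 w2=0 w5=1 w1=0 w3=1 w4=1 w0=1 clk=0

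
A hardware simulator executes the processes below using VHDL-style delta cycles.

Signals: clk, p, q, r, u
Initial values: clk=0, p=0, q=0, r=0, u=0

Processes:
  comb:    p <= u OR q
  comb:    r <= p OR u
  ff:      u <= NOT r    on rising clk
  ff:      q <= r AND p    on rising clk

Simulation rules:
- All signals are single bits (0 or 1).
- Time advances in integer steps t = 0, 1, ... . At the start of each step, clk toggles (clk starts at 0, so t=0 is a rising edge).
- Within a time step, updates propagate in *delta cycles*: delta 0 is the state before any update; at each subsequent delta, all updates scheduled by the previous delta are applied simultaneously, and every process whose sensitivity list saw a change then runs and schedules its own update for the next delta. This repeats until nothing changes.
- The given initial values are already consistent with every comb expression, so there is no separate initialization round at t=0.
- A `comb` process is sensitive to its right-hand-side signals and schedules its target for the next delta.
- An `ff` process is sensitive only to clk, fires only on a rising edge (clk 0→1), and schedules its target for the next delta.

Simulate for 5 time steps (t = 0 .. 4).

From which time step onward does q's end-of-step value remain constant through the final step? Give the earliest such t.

2

t0.Δ0 q=0 p=0 u=0 clk=0 r=0
t0.Δ1 q=0 p=0 u=0 clk=1 r=0
t0.Δ2 q=0 p=0 u=1 clk=1 r=0
t0.Δ3 q=0 p=1 u=1 clk=1 r=1
t1.Δ0 q=0 p=1 u=1 clk=1 r=1
t1.Δ1 q=0 p=1 u=1 clk=0 r=1
t2.Δ0 q=0 p=1 u=1 clk=0 r=1
t2.Δ1 q=0 p=1 u=1 clk=1 r=1
t2.Δ2 q=1 p=1 u=0 clk=1 r=1
t3.Δ0 q=1 p=1 u=0 clk=1 r=1
t3.Δ1 q=1 p=1 u=0 clk=0 r=1
t4.Δ0 q=1 p=1 u=0 clk=0 r=1
t4.Δ1 q=1 p=1 u=0 clk=1 r=1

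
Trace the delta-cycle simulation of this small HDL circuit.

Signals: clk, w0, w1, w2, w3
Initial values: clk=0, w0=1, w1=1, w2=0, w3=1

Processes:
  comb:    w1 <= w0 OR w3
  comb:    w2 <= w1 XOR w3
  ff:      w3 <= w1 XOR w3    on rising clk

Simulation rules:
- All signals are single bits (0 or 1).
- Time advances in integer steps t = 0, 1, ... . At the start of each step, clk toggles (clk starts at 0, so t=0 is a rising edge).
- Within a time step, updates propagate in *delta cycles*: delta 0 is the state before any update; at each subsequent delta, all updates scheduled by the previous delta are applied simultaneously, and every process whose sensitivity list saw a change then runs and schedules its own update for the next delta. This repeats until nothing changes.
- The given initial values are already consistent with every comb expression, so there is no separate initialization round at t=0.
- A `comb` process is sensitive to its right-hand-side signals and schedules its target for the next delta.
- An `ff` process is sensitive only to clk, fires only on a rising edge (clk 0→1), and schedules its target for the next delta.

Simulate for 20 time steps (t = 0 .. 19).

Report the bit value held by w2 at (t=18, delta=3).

t0.Δ0 w2=0 w3=1 clk=0 w1=1 w0=1
t0.Δ1 w2=0 w3=1 clk=1 w1=1 w0=1
t0.Δ2 w2=0 w3=0 clk=1 w1=1 w0=1
t0.Δ3 w2=1 w3=0 clk=1 w1=1 w0=1
t1.Δ0 w2=1 w3=0 clk=1 w1=1 w0=1
t1.Δ1 w2=1 w3=0 clk=0 w1=1 w0=1
t2.Δ0 w2=1 w3=0 clk=0 w1=1 w0=1
t2.Δ1 w2=1 w3=0 clk=1 w1=1 w0=1
t2.Δ2 w2=1 w3=1 clk=1 w1=1 w0=1
t2.Δ3 w2=0 w3=1 clk=1 w1=1 w0=1
t3.Δ0 w2=0 w3=1 clk=1 w1=1 w0=1
t3.Δ1 w2=0 w3=1 clk=0 w1=1 w0=1
t4.Δ0 w2=0 w3=1 clk=0 w1=1 w0=1
t4.Δ1 w2=0 w3=1 clk=1 w1=1 w0=1
t4.Δ2 w2=0 w3=0 clk=1 w1=1 w0=1
t4.Δ3 w2=1 w3=0 clk=1 w1=1 w0=1
t5.Δ0 w2=1 w3=0 clk=1 w1=1 w0=1
t5.Δ1 w2=1 w3=0 clk=0 w1=1 w0=1
t6.Δ0 w2=1 w3=0 clk=0 w1=1 w0=1
t6.Δ1 w2=1 w3=0 clk=1 w1=1 w0=1
t6.Δ2 w2=1 w3=1 clk=1 w1=1 w0=1
t6.Δ3 w2=0 w3=1 clk=1 w1=1 w0=1
t7.Δ0 w2=0 w3=1 clk=1 w1=1 w0=1
t7.Δ1 w2=0 w3=1 clk=0 w1=1 w0=1
t8.Δ0 w2=0 w3=1 clk=0 w1=1 w0=1
t8.Δ1 w2=0 w3=1 clk=1 w1=1 w0=1
t8.Δ2 w2=0 w3=0 clk=1 w1=1 w0=1
t8.Δ3 w2=1 w3=0 clk=1 w1=1 w0=1
t9.Δ0 w2=1 w3=0 clk=1 w1=1 w0=1
t9.Δ1 w2=1 w3=0 clk=0 w1=1 w0=1
t10.Δ0 w2=1 w3=0 clk=0 w1=1 w0=1
t10.Δ1 w2=1 w3=0 clk=1 w1=1 w0=1
t10.Δ2 w2=1 w3=1 clk=1 w1=1 w0=1
t10.Δ3 w2=0 w3=1 clk=1 w1=1 w0=1
t11.Δ0 w2=0 w3=1 clk=1 w1=1 w0=1
t11.Δ1 w2=0 w3=1 clk=0 w1=1 w0=1
t12.Δ0 w2=0 w3=1 clk=0 w1=1 w0=1
t12.Δ1 w2=0 w3=1 clk=1 w1=1 w0=1
t12.Δ2 w2=0 w3=0 clk=1 w1=1 w0=1
t12.Δ3 w2=1 w3=0 clk=1 w1=1 w0=1
t13.Δ0 w2=1 w3=0 clk=1 w1=1 w0=1
t13.Δ1 w2=1 w3=0 clk=0 w1=1 w0=1
t14.Δ0 w2=1 w3=0 clk=0 w1=1 w0=1
t14.Δ1 w2=1 w3=0 clk=1 w1=1 w0=1
t14.Δ2 w2=1 w3=1 clk=1 w1=1 w0=1
t14.Δ3 w2=0 w3=1 clk=1 w1=1 w0=1
t15.Δ0 w2=0 w3=1 clk=1 w1=1 w0=1
t15.Δ1 w2=0 w3=1 clk=0 w1=1 w0=1
t16.Δ0 w2=0 w3=1 clk=0 w1=1 w0=1
t16.Δ1 w2=0 w3=1 clk=1 w1=1 w0=1
t16.Δ2 w2=0 w3=0 clk=1 w1=1 w0=1
t16.Δ3 w2=1 w3=0 clk=1 w1=1 w0=1
t17.Δ0 w2=1 w3=0 clk=1 w1=1 w0=1
t17.Δ1 w2=1 w3=0 clk=0 w1=1 w0=1
t18.Δ0 w2=1 w3=0 clk=0 w1=1 w0=1
t18.Δ1 w2=1 w3=0 clk=1 w1=1 w0=1
t18.Δ2 w2=1 w3=1 clk=1 w1=1 w0=1
t18.Δ3 w2=0 w3=1 clk=1 w1=1 w0=1
t19.Δ0 w2=0 w3=1 clk=1 w1=1 w0=1
t19.Δ1 w2=0 w3=1 clk=0 w1=1 w0=1

0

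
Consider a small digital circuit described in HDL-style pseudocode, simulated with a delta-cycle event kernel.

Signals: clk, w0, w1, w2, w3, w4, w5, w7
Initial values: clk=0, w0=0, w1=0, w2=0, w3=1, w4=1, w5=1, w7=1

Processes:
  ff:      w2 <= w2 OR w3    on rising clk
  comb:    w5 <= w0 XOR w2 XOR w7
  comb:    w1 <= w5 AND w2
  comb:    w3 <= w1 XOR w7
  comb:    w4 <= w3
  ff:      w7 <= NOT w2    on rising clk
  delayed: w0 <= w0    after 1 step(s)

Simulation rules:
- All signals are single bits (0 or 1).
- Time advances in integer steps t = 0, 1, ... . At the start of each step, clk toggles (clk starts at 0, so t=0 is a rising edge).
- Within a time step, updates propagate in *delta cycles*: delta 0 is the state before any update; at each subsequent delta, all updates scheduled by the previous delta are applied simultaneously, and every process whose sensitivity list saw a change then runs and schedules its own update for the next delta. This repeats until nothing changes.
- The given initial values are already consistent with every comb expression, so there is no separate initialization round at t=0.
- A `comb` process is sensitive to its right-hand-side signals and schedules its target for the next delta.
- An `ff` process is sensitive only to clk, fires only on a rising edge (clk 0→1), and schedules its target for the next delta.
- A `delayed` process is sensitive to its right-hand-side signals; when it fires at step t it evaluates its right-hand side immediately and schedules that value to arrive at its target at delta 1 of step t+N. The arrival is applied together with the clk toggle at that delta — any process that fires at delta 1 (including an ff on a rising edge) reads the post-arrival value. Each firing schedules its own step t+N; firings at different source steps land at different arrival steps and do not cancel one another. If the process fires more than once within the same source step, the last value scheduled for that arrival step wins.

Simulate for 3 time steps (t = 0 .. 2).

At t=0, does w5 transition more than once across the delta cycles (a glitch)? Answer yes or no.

[bits: clk,w0,w3,w2,w7,w5,w4,w1]
t=0: Δ0=00101110 Δ1=10101110 Δ2=10111110 Δ3=10111011 Δ4=10011010 Δ5=10111000 Δ6=10111010 | 6Δ
t=1: Δ0=10111010 Δ1=00111010 | 1Δ
t=2: Δ0=00111010 Δ1=10111010 Δ2=10110010 Δ3=10010110 Δ4=10010101 Δ5=10110101 Δ6=10110111 | 6Δ

no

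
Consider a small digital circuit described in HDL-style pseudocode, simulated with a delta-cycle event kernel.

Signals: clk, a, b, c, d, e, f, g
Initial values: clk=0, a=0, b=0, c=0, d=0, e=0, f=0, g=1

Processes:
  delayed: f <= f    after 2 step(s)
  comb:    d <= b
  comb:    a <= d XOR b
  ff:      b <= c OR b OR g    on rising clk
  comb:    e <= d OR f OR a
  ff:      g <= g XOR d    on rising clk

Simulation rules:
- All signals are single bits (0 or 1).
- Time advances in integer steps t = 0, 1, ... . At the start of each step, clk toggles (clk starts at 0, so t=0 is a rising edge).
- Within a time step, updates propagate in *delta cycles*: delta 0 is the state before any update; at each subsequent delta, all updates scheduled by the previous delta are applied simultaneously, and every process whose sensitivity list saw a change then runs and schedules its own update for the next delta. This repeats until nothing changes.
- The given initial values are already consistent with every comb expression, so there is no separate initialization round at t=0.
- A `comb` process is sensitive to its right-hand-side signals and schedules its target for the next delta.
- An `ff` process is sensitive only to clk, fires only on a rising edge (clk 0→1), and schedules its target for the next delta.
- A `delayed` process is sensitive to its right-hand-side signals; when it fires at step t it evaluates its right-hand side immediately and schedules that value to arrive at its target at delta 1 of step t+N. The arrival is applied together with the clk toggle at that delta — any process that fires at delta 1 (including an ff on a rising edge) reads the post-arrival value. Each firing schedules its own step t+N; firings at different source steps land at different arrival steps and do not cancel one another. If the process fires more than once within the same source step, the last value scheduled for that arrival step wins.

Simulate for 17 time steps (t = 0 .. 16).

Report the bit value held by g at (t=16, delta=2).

1

t=0 Δ0: e=0 a=0 f=0 b=0 c=0 g=1 clk=0 d=0
  Δ1: clk:0→1
  Δ2: b:0→1
  Δ3: a:0→1, d:0→1
  Δ4: e:0→1, a:1→0
  (4Δ to stable)
t=1 Δ0: e=1 a=0 f=0 b=1 c=0 g=1 clk=1 d=1
  Δ1: clk:1→0
  (1Δ to stable)
t=2 Δ0: e=1 a=0 f=0 b=1 c=0 g=1 clk=0 d=1
  Δ1: clk:0→1
  Δ2: g:1→0
  (2Δ to stable)
t=3 Δ0: e=1 a=0 f=0 b=1 c=0 g=0 clk=1 d=1
  Δ1: clk:1→0
  (1Δ to stable)
t=4 Δ0: e=1 a=0 f=0 b=1 c=0 g=0 clk=0 d=1
  Δ1: clk:0→1
  Δ2: g:0→1
  (2Δ to stable)
t=5 Δ0: e=1 a=0 f=0 b=1 c=0 g=1 clk=1 d=1
  Δ1: clk:1→0
  (1Δ to stable)
t=6 Δ0: e=1 a=0 f=0 b=1 c=0 g=1 clk=0 d=1
  Δ1: clk:0→1
  Δ2: g:1→0
  (2Δ to stable)
t=7 Δ0: e=1 a=0 f=0 b=1 c=0 g=0 clk=1 d=1
  Δ1: clk:1→0
  (1Δ to stable)
t=8 Δ0: e=1 a=0 f=0 b=1 c=0 g=0 clk=0 d=1
  Δ1: clk:0→1
  Δ2: g:0→1
  (2Δ to stable)
t=9 Δ0: e=1 a=0 f=0 b=1 c=0 g=1 clk=1 d=1
  Δ1: clk:1→0
  (1Δ to stable)
t=10 Δ0: e=1 a=0 f=0 b=1 c=0 g=1 clk=0 d=1
  Δ1: clk:0→1
  Δ2: g:1→0
  (2Δ to stable)
t=11 Δ0: e=1 a=0 f=0 b=1 c=0 g=0 clk=1 d=1
  Δ1: clk:1→0
  (1Δ to stable)
t=12 Δ0: e=1 a=0 f=0 b=1 c=0 g=0 clk=0 d=1
  Δ1: clk:0→1
  Δ2: g:0→1
  (2Δ to stable)
t=13 Δ0: e=1 a=0 f=0 b=1 c=0 g=1 clk=1 d=1
  Δ1: clk:1→0
  (1Δ to stable)
t=14 Δ0: e=1 a=0 f=0 b=1 c=0 g=1 clk=0 d=1
  Δ1: clk:0→1
  Δ2: g:1→0
  (2Δ to stable)
t=15 Δ0: e=1 a=0 f=0 b=1 c=0 g=0 clk=1 d=1
  Δ1: clk:1→0
  (1Δ to stable)
t=16 Δ0: e=1 a=0 f=0 b=1 c=0 g=0 clk=0 d=1
  Δ1: clk:0→1
  Δ2: g:0→1
  (2Δ to stable)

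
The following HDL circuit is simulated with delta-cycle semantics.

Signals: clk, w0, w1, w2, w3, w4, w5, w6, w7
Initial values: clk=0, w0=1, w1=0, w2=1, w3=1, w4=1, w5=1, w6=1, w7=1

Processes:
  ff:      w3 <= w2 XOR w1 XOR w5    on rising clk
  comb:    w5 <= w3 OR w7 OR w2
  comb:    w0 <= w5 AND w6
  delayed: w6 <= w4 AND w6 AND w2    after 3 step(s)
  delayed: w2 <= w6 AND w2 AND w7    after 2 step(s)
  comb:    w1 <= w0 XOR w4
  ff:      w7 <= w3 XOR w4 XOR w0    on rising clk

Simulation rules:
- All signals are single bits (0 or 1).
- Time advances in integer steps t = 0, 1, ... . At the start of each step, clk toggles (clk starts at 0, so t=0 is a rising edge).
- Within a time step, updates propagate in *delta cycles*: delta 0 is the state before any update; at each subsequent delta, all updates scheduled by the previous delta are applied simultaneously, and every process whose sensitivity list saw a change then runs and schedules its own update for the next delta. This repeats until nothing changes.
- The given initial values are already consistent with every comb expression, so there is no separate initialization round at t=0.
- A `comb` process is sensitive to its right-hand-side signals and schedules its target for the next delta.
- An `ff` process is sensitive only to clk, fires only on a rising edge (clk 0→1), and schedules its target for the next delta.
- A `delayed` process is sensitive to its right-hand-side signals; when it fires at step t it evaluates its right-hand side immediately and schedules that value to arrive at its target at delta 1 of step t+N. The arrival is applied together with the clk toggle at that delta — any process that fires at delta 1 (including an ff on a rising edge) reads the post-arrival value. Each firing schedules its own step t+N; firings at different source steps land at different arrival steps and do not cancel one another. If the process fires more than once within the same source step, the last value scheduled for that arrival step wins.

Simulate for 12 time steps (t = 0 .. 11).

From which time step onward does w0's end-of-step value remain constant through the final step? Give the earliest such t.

t=0 Δ0: w1=0 clk=0 w4=1 w7=1 w0=1 w3=1 w5=1 w2=1 w6=1
  Δ1: clk:0→1
  Δ2: w3:1→0
  (2Δ to stable)
t=1 Δ0: w1=0 clk=1 w4=1 w7=1 w0=1 w3=0 w5=1 w2=1 w6=1
  Δ1: clk:1→0
  (1Δ to stable)
t=2 Δ0: w1=0 clk=0 w4=1 w7=1 w0=1 w3=0 w5=1 w2=1 w6=1
  Δ1: clk:0→1
  Δ2: w7:1→0
  (2Δ to stable)
t=3 Δ0: w1=0 clk=1 w4=1 w7=0 w0=1 w3=0 w5=1 w2=1 w6=1
  Δ1: clk:1→0
  (1Δ to stable)
t=4 Δ0: w1=0 clk=0 w4=1 w7=0 w0=1 w3=0 w5=1 w2=1 w6=1
  Δ1: clk:0→1, w2:1→0
  Δ2: w3:0→1, w5:1→0
  Δ3: w0:1→0, w5:0→1
  Δ4: w1:0→1, w0:0→1
  Δ5: w1:1→0
  (5Δ to stable)
t=5 Δ0: w1=0 clk=1 w4=1 w7=0 w0=1 w3=1 w5=1 w2=0 w6=1
  Δ1: clk:1→0
  (1Δ to stable)
t=6 Δ0: w1=0 clk=0 w4=1 w7=0 w0=1 w3=1 w5=1 w2=0 w6=1
  Δ1: clk:0→1
  Δ2: w7:0→1
  (2Δ to stable)
t=7 Δ0: w1=0 clk=1 w4=1 w7=1 w0=1 w3=1 w5=1 w2=0 w6=1
  Δ1: clk:1→0, w6:1→0
  Δ2: w0:1→0
  Δ3: w1:0→1
  (3Δ to stable)
t=8 Δ0: w1=1 clk=0 w4=1 w7=1 w0=0 w3=1 w5=1 w2=0 w6=0
  Δ1: clk:0→1
  Δ2: w7:1→0, w3:1→0
  Δ3: w5:1→0
  (3Δ to stable)
t=9 Δ0: w1=1 clk=1 w4=1 w7=0 w0=0 w3=0 w5=0 w2=0 w6=0
  Δ1: clk:1→0
  (1Δ to stable)
t=10 Δ0: w1=1 clk=0 w4=1 w7=0 w0=0 w3=0 w5=0 w2=0 w6=0
  Δ1: clk:0→1
  Δ2: w7:0→1, w3:0→1
  Δ3: w5:0→1
  (3Δ to stable)
t=11 Δ0: w1=1 clk=1 w4=1 w7=1 w0=0 w3=1 w5=1 w2=0 w6=0
  Δ1: clk:1→0
  (1Δ to stable)

7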